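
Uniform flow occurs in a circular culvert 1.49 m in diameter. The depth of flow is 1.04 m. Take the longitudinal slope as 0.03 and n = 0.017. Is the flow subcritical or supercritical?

supercritical

For a circular section of diameter D = 1.49 m at depth y = 1.04 m, the central angle is θ = 2 arccos(1 − 2y/D) = 3.956 rad. Then A = (D²/8)(θ − sin θ) = 1.3 m² and P = Dθ/2 = 2.947 m.
Hydraulic radius R = A/P = 1.3/2.947 = 0.441 m.
V = (1/n) R^(2/3) √S = (1/0.017) × 0.441^(2/3) × √0.03 = 5.903 m/s. Hydraulic depth D_h = A/T = 1.3/1.368 = 0.9499 m.
Froude number Fr = V/√(g·D_h) = 5.903/√(9.81×0.9499) = 1.93, which is greater than 1, so the flow is supercritical.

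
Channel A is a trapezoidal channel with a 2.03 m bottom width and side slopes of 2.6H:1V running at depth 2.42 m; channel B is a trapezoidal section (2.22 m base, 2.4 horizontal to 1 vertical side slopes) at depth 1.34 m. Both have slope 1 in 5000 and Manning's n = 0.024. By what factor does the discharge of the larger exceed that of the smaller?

3.84

Channel A: With bottom width b = 2.03 m and side slope z = 2.6: A = (b + zy)y = (2.03 + 2.6×2.42)×2.42 = 20.14 m²; P = b + 2y√(1+z²) = 2.03 + 2×2.42×2.786 = 15.51 m. Hydraulic radius R = A/P = 20.14/15.51 = 1.298 m. Q_A = (1/0.024)·20.14·1.298^(2/3)·√0.0002 = 14.12 m³/s.
Channel B: With bottom width b = 2.22 m and side slope z = 2.4: A = (b + zy)y = (2.22 + 2.4×1.34)×1.34 = 7.284 m²; P = b + 2y√(1+z²) = 2.22 + 2×1.34×2.6 = 9.188 m. Hydraulic radius R = A/P = 7.284/9.188 = 0.7928 m. Q_B = (1/0.024)·7.284·0.7928^(2/3)·√0.0002 = 3.677 m³/s.
The larger discharge is 14.12 m³/s and the smaller is 3.677 m³/s; the ratio is 3.84.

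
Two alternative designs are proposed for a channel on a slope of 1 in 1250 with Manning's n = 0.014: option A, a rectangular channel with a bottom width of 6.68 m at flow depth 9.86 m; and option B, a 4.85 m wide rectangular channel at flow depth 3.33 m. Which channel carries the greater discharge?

channel A

Channel A: Flow area A = b·y = 6.68 × 9.86 = 65.86 m². Wetted perimeter P = b + 2y = 6.68 + 2×9.86 = 26.4 m. Hydraulic radius R = A/P = 65.86/26.4 = 2.495 m. Q_A = (1/0.014)·65.86·2.495^(2/3)·√0.0008 = 244.8 m³/s.
Channel B: Flow area A = b·y = 4.85 × 3.33 = 16.15 m². Wetted perimeter P = b + 2y = 4.85 + 2×3.33 = 11.51 m. Hydraulic radius R = A/P = 16.15/11.51 = 1.403 m. Q_B = (1/0.014)·16.15·1.403^(2/3)·√0.0008 = 40.9 m³/s.
Q_A = 244.8 m³/s vs Q_B = 40.9 m³/s, so channel A carries more.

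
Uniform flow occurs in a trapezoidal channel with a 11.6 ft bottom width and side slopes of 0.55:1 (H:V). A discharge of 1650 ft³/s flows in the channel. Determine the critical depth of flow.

At critical depth, Q² T / (g A³) = 1, i.e. A³/T = Q²/g = 1650²/32.2 = 84550.
At y = 5.7 ft: A³/T = 33160 — low.
At y = 7.55 ft: A³/T = 84510 — ≈ 84550.

y_c = 7.55 ft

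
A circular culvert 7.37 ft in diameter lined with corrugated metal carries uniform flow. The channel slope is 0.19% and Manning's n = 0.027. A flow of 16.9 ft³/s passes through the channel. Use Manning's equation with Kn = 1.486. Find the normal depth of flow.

Manning's equation rearranged: A R^(2/3) = nQ / (1.486·√S) = 0.027 × 16.9 / (1.486 × √0.0019) = 7.045.
Trying y = 1.32 ft: A R^(2/3) = 4.486 — short.
Trying y = 1.92 ft: A R^(2/3) = 9.528 — over.
Trying y = 1.65 ft: A R^(2/3) = 7.048 — matches.

y_n = 1.65 ft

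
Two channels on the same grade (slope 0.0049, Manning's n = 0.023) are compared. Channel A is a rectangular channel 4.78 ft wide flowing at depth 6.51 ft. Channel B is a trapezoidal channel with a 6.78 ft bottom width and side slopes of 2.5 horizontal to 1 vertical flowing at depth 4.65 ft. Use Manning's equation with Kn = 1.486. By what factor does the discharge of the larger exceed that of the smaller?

Channel A: Flow area A = b·y = 4.78 × 6.51 = 31.12 ft². Wetted perimeter P = b + 2y = 4.78 + 2×6.51 = 17.8 ft. Hydraulic radius R = A/P = 31.12/17.8 = 1.748 ft. Q_A = (1.486/0.023)·31.12·1.748^(2/3)·√0.0049 = 204.2 ft³/s.
Channel B: With bottom width b = 6.78 ft and side slope z = 2.5: A = (b + zy)y = (6.78 + 2.5×4.65)×4.65 = 85.58 ft²; P = b + 2y√(1+z²) = 6.78 + 2×4.65×2.693 = 31.82 ft. Hydraulic radius R = A/P = 85.58/31.82 = 2.69 ft. Q_B = (1.486/0.023)·85.58·2.69^(2/3)·√0.0049 = 748.6 ft³/s.
The larger discharge is 748.6 ft³/s and the smaller is 204.2 ft³/s; the ratio is 3.67.

3.67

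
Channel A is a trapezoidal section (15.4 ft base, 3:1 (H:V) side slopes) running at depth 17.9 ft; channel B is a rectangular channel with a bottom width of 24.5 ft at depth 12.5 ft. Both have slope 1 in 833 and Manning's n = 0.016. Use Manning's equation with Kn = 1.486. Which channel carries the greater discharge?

channel A

Channel A: With bottom width b = 15.4 ft and side slope z = 3: A = (b + zy)y = (15.4 + 3×17.9)×17.9 = 1237 ft²; P = b + 2y√(1+z²) = 15.4 + 2×17.9×3.162 = 128.6 ft. Hydraulic radius R = A/P = 1237/128.6 = 9.617 ft. Q_A = (1.486/0.016)·1237·9.617^(2/3)·√0.0012 = 18000 ft³/s.
Channel B: Flow area A = b·y = 24.5 × 12.5 = 306.2 ft². Wetted perimeter P = b + 2y = 24.5 + 2×12.5 = 49.5 ft. Hydraulic radius R = A/P = 306.2/49.5 = 6.187 ft. Q_B = (1.486/0.016)·306.2·6.187^(2/3)·√0.0012 = 3321 ft³/s.
Q_A = 18000 ft³/s vs Q_B = 3321 ft³/s, so channel A carries more.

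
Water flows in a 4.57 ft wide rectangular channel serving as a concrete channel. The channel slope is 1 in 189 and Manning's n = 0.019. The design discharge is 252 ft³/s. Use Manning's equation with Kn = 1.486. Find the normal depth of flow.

Manning's equation rearranged: A R^(2/3) = nQ / (1.486·√S) = 0.019 × 252 / (1.486 × √0.005291) = 44.3.
Try y = 7.42 ft: A R^(2/3) = 49.19 — high.
Try y = 4.64 ft: A R^(2/3) = 28.17 — low.
Try y = 6.78 ft: A R^(2/3) = 44.29 — ≈ 44.3.

y_n = 6.78 ft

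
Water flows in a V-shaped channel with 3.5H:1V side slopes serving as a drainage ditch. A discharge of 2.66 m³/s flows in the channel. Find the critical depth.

y_c = 0.652 m

At critical depth, Q² T / (g A³) = 1, i.e. A³/T = Q²/g = 2.66²/9.81 = 0.7213.
Try y = 0.743 m: A³/T = 1.387 — over.
Try y = 0.56 m: A³/T = 0.3373 — short.
Try y = 0.652 m: A³/T = 0.7217 — ≈ 0.7213.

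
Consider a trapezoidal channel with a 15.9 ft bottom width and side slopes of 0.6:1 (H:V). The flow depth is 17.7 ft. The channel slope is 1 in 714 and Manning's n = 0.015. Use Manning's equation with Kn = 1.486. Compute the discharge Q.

With bottom width b = 15.9 ft and side slope z = 0.6: A = (b + zy)y = (15.9 + 0.6×17.7)×17.7 = 469.4 ft²; P = b + 2y√(1+z²) = 15.9 + 2×17.7×1.166 = 57.18 ft.
Hydraulic radius R = A/P = 469.4/57.18 = 8.209 ft.
Manning's equation: Q = (1.486/n) A R^(2/3) S^(1/2) = (1.486/0.015) × 469.4 × 8.209^(2/3) × 0.001401^(1/2) = 7080 ft³/s.

Q = 7080 ft³/s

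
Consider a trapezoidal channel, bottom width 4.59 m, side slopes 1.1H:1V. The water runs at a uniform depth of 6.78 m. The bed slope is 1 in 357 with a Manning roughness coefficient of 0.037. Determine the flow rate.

Q = 259 m³/s

With bottom width b = 4.59 m and side slope z = 1.1: A = (b + zy)y = (4.59 + 1.1×6.78)×6.78 = 81.69 m²; P = b + 2y√(1+z²) = 4.59 + 2×6.78×1.487 = 24.75 m.
Hydraulic radius R = A/P = 81.69/24.75 = 3.301 m.
Manning's equation: Q = (1/n) A R^(2/3) S^(1/2) = (1/0.037) × 81.69 × 3.301^(2/3) × 0.002801^(1/2) = 259 m³/s.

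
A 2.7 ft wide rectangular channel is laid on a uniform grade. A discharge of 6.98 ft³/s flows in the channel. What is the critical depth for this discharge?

For a rectangular channel, critical depth y_c = (q²/g)^(1/3) where q = Q/b = 6.98/2.7 = 2.585 ft²/s.
So y_c = (2.585²/32.2)^(1/3) = 0.592 ft.

y_c = 0.592 ft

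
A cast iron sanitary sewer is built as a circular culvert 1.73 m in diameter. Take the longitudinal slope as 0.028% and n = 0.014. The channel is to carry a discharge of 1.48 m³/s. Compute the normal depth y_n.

y_n = 1.31 m

Manning's equation rearranged: A R^(2/3) = nQ / (1·√S) = 0.014 × 1.48 / (√0.00028) = 1.238.
Try y = 1.58 m: A R^(2/3) = 1.44 — high.
Try y = 0.949 m: A R^(2/3) = 0.784 — low.
Try y = 1.31 m: A R^(2/3) = 1.239 — close enough.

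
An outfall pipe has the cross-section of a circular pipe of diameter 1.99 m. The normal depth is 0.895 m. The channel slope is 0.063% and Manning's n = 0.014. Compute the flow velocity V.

For a circular section of diameter D = 1.99 m at depth y = 0.895 m, the central angle is θ = 2 arccos(1 − 2y/D) = 2.94 rad. Then A = (D²/8)(θ − sin θ) = 1.356 m² and P = Dθ/2 = 2.926 m.
Hydraulic radius R = A/P = 1.356/2.926 = 0.4637 m.
From Manning's equation, V = (1/n) R^(2/3) S^(1/2) = (1/0.014) × 0.4637^(2/3) × 0.00063^(1/2) = 1.07 m/s.

V = 1.07 m/s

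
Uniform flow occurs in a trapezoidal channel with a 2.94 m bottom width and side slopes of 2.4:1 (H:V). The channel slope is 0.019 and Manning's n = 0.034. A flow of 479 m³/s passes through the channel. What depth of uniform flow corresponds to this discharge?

Manning's equation rearranged: A R^(2/3) = nQ / (1·√S) = 0.034 × 479 / (√0.019) = 118.2.
Try y = 5.94 m: A R^(2/3) = 213.4 — high.
Try y = 3.49 m: A R^(2/3) = 60 — low.
Try y = 4.65 m: A R^(2/3) = 118.1 — matches.

y_n = 4.65 m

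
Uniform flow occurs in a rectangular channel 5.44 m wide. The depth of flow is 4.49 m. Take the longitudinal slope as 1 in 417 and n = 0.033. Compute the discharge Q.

Flow area A = b·y = 5.44 × 4.49 = 24.43 m². Wetted perimeter P = b + 2y = 5.44 + 2×4.49 = 14.42 m.
Hydraulic radius R = A/P = 24.43/14.42 = 1.694 m.
Manning's equation: Q = (1/n) A R^(2/3) S^(1/2) = (1/0.033) × 24.43 × 1.694^(2/3) × 0.002398^(1/2) = 51.5 m³/s.

Q = 51.5 m³/s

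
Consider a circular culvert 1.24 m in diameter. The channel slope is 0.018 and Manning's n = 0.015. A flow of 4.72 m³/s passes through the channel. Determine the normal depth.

Manning's equation rearranged: A R^(2/3) = nQ / (1·√S) = 0.015 × 4.72 / (√0.018) = 0.5277.
Trying y = 0.824 m: A R^(2/3) = 0.4317 — too small.
Trying y = 0.969 m: A R^(2/3) = 0.5279 — matches.

y_n = 0.969 m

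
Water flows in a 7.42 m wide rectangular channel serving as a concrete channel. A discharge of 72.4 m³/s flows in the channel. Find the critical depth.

For a rectangular channel, critical depth y_c = (q²/g)^(1/3) where q = Q/b = 72.4/7.42 = 9.757 m²/s.
So y_c = (9.757²/9.81)^(1/3) = 2.13 m.

y_c = 2.13 m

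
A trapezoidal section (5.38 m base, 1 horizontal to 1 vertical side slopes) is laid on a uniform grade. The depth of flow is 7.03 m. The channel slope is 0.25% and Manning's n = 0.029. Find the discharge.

With bottom width b = 5.38 m and side slope z = 1: A = (b + zy)y = (5.38 + 1×7.03)×7.03 = 87.24 m²; P = b + 2y√(1+z²) = 5.38 + 2×7.03×1.414 = 25.26 m.
Hydraulic radius R = A/P = 87.24/25.26 = 3.453 m.
Manning's equation: Q = (1/n) A R^(2/3) S^(1/2) = (1/0.029) × 87.24 × 3.453^(2/3) × 0.0025^(1/2) = 344 m³/s.

Q = 344 m³/s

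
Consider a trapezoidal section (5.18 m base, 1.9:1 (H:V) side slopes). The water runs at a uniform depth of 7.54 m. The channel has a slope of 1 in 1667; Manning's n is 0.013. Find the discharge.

Q = 688 m³/s

With bottom width b = 5.18 m and side slope z = 1.9: A = (b + zy)y = (5.18 + 1.9×7.54)×7.54 = 147.1 m²; P = b + 2y√(1+z²) = 5.18 + 2×7.54×2.147 = 37.56 m.
Hydraulic radius R = A/P = 147.1/37.56 = 3.916 m.
Manning's equation: Q = (1/n) A R^(2/3) S^(1/2) = (1/0.013) × 147.1 × 3.916^(2/3) × 0.0005999^(1/2) = 688 m³/s.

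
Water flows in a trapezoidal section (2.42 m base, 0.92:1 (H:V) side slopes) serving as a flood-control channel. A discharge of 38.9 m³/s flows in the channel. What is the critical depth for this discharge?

At critical depth, Q² T / (g A³) = 1, i.e. A³/T = Q²/g = 38.9²/9.81 = 154.3.
Try y = 1.64 m: A³/T = 49.19 — low.
Try y = 2.86 m: A³/T = 392.5 — high.
Try y = 2.24 m: A³/T = 154.6 — ≈ 154.3.

y_c = 2.24 m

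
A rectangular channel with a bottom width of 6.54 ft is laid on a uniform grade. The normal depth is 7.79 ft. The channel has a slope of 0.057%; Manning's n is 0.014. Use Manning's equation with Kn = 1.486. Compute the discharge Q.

Q = 225 ft³/s

Flow area A = b·y = 6.54 × 7.79 = 50.95 ft². Wetted perimeter P = b + 2y = 6.54 + 2×7.79 = 22.12 ft.
Hydraulic radius R = A/P = 50.95/22.12 = 2.303 ft.
Manning's equation: Q = (1.486/n) A R^(2/3) S^(1/2) = (1.486/0.014) × 50.95 × 2.303^(2/3) × 0.00057^(1/2) = 225 ft³/s.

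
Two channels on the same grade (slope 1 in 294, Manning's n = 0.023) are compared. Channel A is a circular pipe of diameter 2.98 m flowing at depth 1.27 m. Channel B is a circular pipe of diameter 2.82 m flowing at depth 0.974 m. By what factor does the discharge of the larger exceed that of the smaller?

1.71

Channel A: For a circular section of diameter D = 2.98 m at depth y = 1.27 m, the central angle is θ = 2 arccos(1 − 2y/D) = 2.845 rad. Then A = (D²/8)(θ − sin θ) = 2.834 m² and P = Dθ/2 = 4.239 m. Hydraulic radius R = A/P = 2.834/4.239 = 0.6685 m. Q_A = (1/0.023)·2.834·0.6685^(2/3)·√0.003401 = 5.494 m³/s.
Channel B: For a circular section of diameter D = 2.82 m at depth y = 0.974 m, the central angle is θ = 2 arccos(1 − 2y/D) = 2.513 rad. Then A = (D²/8)(θ − sin θ) = 1.913 m² and P = Dθ/2 = 3.543 m. Hydraulic radius R = A/P = 1.913/3.543 = 0.54 m. Q_B = (1/0.023)·1.913·0.54^(2/3)·√0.003401 = 3.217 m³/s.
The larger discharge is 5.494 m³/s and the smaller is 3.217 m³/s; the ratio is 1.71.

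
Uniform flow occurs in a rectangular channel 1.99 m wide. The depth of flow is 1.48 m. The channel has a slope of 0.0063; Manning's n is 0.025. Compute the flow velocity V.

Flow area A = b·y = 1.99 × 1.48 = 2.945 m². Wetted perimeter P = b + 2y = 1.99 + 2×1.48 = 4.95 m.
Hydraulic radius R = A/P = 2.945/4.95 = 0.595 m.
From Manning's equation, V = (1/n) R^(2/3) S^(1/2) = (1/0.025) × 0.595^(2/3) × 0.0063^(1/2) = 2.25 m/s.

V = 2.25 m/s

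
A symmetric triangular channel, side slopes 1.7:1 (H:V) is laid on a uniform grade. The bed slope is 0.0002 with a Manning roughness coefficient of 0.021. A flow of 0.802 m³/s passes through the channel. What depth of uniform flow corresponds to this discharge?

y_n = 1.08 m

Manning's equation rearranged: A R^(2/3) = nQ / (1·√S) = 0.021 × 0.802 / (√0.0002) = 1.191.
Trying y = 0.749 m: A R^(2/3) = 0.4488 — low.
Trying y = 1.19 m: A R^(2/3) = 1.542 — high.
Trying y = 1.08 m: A R^(2/3) = 1.191 — matches.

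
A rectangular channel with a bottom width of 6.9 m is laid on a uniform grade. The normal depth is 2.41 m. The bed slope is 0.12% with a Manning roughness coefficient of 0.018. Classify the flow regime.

subcritical

Flow area A = b·y = 6.9 × 2.41 = 16.63 m². Wetted perimeter P = b + 2y = 6.9 + 2×2.41 = 11.72 m.
Hydraulic radius R = A/P = 16.63/11.72 = 1.419 m.
V = (1/n) R^(2/3) √S = (1/0.018) × 1.419^(2/3) × √0.0012 = 2.43 m/s. Hydraulic depth D_h = A/T = 16.63/6.9 = 2.41 m.
Froude number Fr = V/√(g·D_h) = 2.43/√(9.81×2.41) = 0.5, which is less than 1, so the flow is subcritical.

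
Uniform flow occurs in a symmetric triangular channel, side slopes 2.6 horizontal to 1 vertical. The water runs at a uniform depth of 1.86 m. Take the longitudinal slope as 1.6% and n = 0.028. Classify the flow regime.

For a triangular section with side slope z = 2.6: A = zy² = 2.6×1.86² = 8.995 m²; P = 2y√(1+z²) = 2×1.86×2.786 = 10.36 m.
Hydraulic radius R = A/P = 8.995/10.36 = 0.868 m.
V = (1/n) R^(2/3) √S = (1/0.028) × 0.868^(2/3) × √0.016 = 4.111 m/s. Hydraulic depth D_h = A/T = 8.995/9.672 = 0.93 m.
Froude number Fr = V/√(g·D_h) = 4.111/√(9.81×0.93) = 1.36, which is greater than 1, so the flow is supercritical.

supercritical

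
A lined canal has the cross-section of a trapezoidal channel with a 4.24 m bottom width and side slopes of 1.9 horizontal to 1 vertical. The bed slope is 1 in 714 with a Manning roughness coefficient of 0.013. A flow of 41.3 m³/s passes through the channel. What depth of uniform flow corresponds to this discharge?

Manning's equation rearranged: A R^(2/3) = nQ / (1·√S) = 0.013 × 41.3 / (√0.001401) = 14.35.
At y = 1.23 m: A R^(2/3) = 7.257 — low.
At y = 2.18 m: A R^(2/3) = 22.25 — high.
At y = 1.75 m: A R^(2/3) = 14.33 — close enough.

y_n = 1.75 m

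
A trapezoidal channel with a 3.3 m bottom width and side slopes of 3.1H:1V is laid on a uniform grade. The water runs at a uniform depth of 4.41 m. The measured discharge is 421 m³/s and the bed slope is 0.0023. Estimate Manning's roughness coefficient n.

n = 0.015

With bottom width b = 3.3 m and side slope z = 3.1: A = (b + zy)y = (3.3 + 3.1×4.41)×4.41 = 74.84 m²; P = b + 2y√(1+z²) = 3.3 + 2×4.41×3.257 = 32.03 m.
Hydraulic radius R = A/P = 74.84/32.03 = 2.337 m.
Rearranging Manning's equation: n = (1/Q) A R^(2/3) S^(1/2) = (1/421) × 74.84 × 2.337^(2/3) × √0.0023 = 0.015.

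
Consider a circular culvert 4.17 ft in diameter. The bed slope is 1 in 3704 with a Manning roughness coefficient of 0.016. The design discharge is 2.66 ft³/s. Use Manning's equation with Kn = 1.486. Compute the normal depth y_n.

Manning's equation rearranged: A R^(2/3) = nQ / (1.486·√S) = 0.016 × 2.66 / (1.486 × √0.00027) = 1.743.
Trying y = 1.19 ft: A R^(2/3) = 2.495 — over.
Trying y = 0.79 ft: A R^(2/3) = 1.102 — short.
Trying y = 0.992 ft: A R^(2/3) = 1.743 — matches.

y_n = 0.992 ft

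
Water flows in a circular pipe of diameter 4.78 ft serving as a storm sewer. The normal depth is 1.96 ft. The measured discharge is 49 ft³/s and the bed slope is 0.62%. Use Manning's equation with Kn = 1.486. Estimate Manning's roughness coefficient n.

n = 0.017

For a circular section of diameter D = 4.78 ft at depth y = 1.96 ft, the central angle is θ = 2 arccos(1 − 2y/D) = 2.78 rad. Then A = (D²/8)(θ − sin θ) = 6.928 ft² and P = Dθ/2 = 6.644 ft.
Hydraulic radius R = A/P = 6.928/6.644 = 1.043 ft.
Rearranging Manning's equation: n = (1.486/Q) A R^(2/3) S^(1/2) = (1.486/49) × 6.928 × 1.043^(2/3) × √0.0062 = 0.017.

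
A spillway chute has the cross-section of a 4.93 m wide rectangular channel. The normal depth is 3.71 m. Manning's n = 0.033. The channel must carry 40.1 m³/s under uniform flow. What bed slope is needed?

Flow area A = b·y = 4.93 × 3.71 = 18.29 m². Wetted perimeter P = b + 2y = 4.93 + 2×3.71 = 12.35 m.
Hydraulic radius R = A/P = 18.29/12.35 = 1.481 m.
From Manning's equation, S = [nQ / (1 A R^(2/3))]² = [0.033 × 40.1 / (1 × 18.29 × 1.481^(2/3))]² = 0.0031.

S = 0.0031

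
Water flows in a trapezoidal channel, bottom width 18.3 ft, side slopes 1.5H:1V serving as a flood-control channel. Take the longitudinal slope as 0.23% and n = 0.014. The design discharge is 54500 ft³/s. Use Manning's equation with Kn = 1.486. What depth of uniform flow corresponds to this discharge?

y_n = 29 ft

Manning's equation rearranged: A R^(2/3) = nQ / (1.486·√S) = 0.014 × 54500 / (1.486 × √0.0023) = 10710.
Try y = 33.6 ft: A R^(2/3) = 14990 — too large.
Try y = 21.5 ft: A R^(2/3) = 5487 — too small.
Try y = 29 ft: A R^(2/3) = 10700 — matches.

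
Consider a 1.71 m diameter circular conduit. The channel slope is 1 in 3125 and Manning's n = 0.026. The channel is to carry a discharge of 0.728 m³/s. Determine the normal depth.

Manning's equation rearranged: A R^(2/3) = nQ / (1·√S) = 0.026 × 0.728 / (√0.00032) = 1.058.
At y = 1.48 m: A R^(2/3) = 1.36 — over.
At y = 1.17 m: A R^(2/3) = 1.059 — close enough.

y_n = 1.17 m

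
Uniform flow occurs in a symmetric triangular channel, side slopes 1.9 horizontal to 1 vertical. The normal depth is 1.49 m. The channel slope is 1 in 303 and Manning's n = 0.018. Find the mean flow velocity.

V = 2.42 m/s

For a triangular section with side slope z = 1.9: A = zy² = 1.9×1.49² = 4.218 m²; P = 2y√(1+z²) = 2×1.49×2.147 = 6.398 m.
Hydraulic radius R = A/P = 4.218/6.398 = 0.6593 m.
From Manning's equation, V = (1/n) R^(2/3) S^(1/2) = (1/0.018) × 0.6593^(2/3) × 0.0033^(1/2) = 2.42 m/s.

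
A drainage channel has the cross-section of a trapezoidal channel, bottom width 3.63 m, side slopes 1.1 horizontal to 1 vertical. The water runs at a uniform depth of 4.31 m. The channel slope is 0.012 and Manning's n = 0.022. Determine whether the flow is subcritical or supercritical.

supercritical

With bottom width b = 3.63 m and side slope z = 1.1: A = (b + zy)y = (3.63 + 1.1×4.31)×4.31 = 36.08 m²; P = b + 2y√(1+z²) = 3.63 + 2×4.31×1.487 = 16.44 m.
Hydraulic radius R = A/P = 36.08/16.44 = 2.194 m.
V = (1/n) R^(2/3) √S = (1/0.022) × 2.194^(2/3) × √0.012 = 8.407 m/s. Hydraulic depth D_h = A/T = 36.08/13.11 = 2.752 m.
Froude number Fr = V/√(g·D_h) = 8.407/√(9.81×2.752) = 1.62, which is greater than 1, so the flow is supercritical.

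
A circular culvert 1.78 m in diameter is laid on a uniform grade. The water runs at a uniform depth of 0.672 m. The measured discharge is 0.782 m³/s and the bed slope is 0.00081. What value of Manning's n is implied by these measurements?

For a circular section of diameter D = 1.78 m at depth y = 0.672 m, the central angle is θ = 2 arccos(1 − 2y/D) = 2.647 rad. Then A = (D²/8)(θ − sin θ) = 0.8601 m² and P = Dθ/2 = 2.356 m.
Hydraulic radius R = A/P = 0.8601/2.356 = 0.3651 m.
Rearranging Manning's equation: n = (1/Q) A R^(2/3) S^(1/2) = (1/0.782) × 0.8601 × 0.3651^(2/3) × √0.00081 = 0.016.

n = 0.016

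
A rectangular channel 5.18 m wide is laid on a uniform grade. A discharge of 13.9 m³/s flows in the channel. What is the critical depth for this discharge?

y_c = 0.902 m

For a rectangular channel, critical depth y_c = (q²/g)^(1/3) where q = Q/b = 13.9/5.18 = 2.683 m²/s.
So y_c = (2.683²/9.81)^(1/3) = 0.902 m.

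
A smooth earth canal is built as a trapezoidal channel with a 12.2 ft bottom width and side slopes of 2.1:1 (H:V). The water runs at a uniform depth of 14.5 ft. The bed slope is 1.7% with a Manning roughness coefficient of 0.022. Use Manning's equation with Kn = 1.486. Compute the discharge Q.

Q = 21400 ft³/s

With bottom width b = 12.2 ft and side slope z = 2.1: A = (b + zy)y = (12.2 + 2.1×14.5)×14.5 = 618.4 ft²; P = b + 2y√(1+z²) = 12.2 + 2×14.5×2.326 = 79.65 ft.
Hydraulic radius R = A/P = 618.4/79.65 = 7.764 ft.
Manning's equation: Q = (1.486/n) A R^(2/3) S^(1/2) = (1.486/0.022) × 618.4 × 7.764^(2/3) × 0.017^(1/2) = 21400 ft³/s.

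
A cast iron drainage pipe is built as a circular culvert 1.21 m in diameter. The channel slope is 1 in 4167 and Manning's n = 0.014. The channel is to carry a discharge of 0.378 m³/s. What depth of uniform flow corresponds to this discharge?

y_n = 0.717 m

Manning's equation rearranged: A R^(2/3) = nQ / (1·√S) = 0.014 × 0.378 / (√0.00024) = 0.3416.
Try y = 0.791 m: A R^(2/3) = 0.3951 — high.
Try y = 0.599 m: A R^(2/3) = 0.2547 — low.
Try y = 0.717 m: A R^(2/3) = 0.3415 — ≈ 0.3416.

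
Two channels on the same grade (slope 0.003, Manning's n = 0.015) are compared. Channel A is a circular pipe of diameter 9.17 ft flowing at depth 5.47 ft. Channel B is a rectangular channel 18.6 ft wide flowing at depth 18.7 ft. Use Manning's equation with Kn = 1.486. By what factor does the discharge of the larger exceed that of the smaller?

Channel A: For a circular section of diameter D = 9.17 ft at depth y = 5.47 ft, the central angle is θ = 2 arccos(1 − 2y/D) = 3.53 rad. Then A = (D²/8)(θ − sin θ) = 41.09 ft² and P = Dθ/2 = 16.19 ft. Hydraulic radius R = A/P = 41.09/16.19 = 2.538 ft. Q_A = (1.486/0.015)·41.09·2.538^(2/3)·√0.003 = 414.9 ft³/s.
Channel B: Flow area A = b·y = 18.6 × 18.7 = 347.8 ft². Wetted perimeter P = b + 2y = 18.6 + 2×18.7 = 56 ft. Hydraulic radius R = A/P = 347.8/56 = 6.211 ft. Q_B = (1.486/0.015)·347.8·6.211^(2/3)·√0.003 = 6377 ft³/s.
The larger discharge is 6377 ft³/s and the smaller is 414.9 ft³/s; the ratio is 15.4.

15.4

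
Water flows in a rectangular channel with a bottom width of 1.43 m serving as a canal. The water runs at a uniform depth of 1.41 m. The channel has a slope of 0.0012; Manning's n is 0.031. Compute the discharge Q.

Q = 1.37 m³/s

Flow area A = b·y = 1.43 × 1.41 = 2.016 m². Wetted perimeter P = b + 2y = 1.43 + 2×1.41 = 4.25 m.
Hydraulic radius R = A/P = 2.016/4.25 = 0.4744 m.
Manning's equation: Q = (1/n) A R^(2/3) S^(1/2) = (1/0.031) × 2.016 × 0.4744^(2/3) × 0.0012^(1/2) = 1.37 m³/s.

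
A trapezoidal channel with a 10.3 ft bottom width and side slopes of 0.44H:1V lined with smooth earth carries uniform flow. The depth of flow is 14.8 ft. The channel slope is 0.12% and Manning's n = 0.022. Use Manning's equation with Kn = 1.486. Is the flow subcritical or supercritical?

subcritical

With bottom width b = 10.3 ft and side slope z = 0.44: A = (b + zy)y = (10.3 + 0.44×14.8)×14.8 = 248.8 ft²; P = b + 2y√(1+z²) = 10.3 + 2×14.8×1.093 = 42.64 ft.
Hydraulic radius R = A/P = 248.8/42.64 = 5.836 ft.
V = (1.486/n) R^(2/3) √S = (1.486/0.022) × 5.836^(2/3) × √0.0012 = 7.584 ft/s. Hydraulic depth D_h = A/T = 248.8/23.32 = 10.67 ft.
Froude number Fr = V/√(g·D_h) = 7.584/√(32.2×10.67) = 0.409, which is less than 1, so the flow is subcritical.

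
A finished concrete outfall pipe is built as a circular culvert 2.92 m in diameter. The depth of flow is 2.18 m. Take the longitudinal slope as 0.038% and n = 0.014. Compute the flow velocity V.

V = 1.28 m/s

For a circular section of diameter D = 2.92 m at depth y = 2.18 m, the central angle is θ = 2 arccos(1 − 2y/D) = 4.173 rad. Then A = (D²/8)(θ − sin θ) = 5.362 m² and P = Dθ/2 = 6.093 m.
Hydraulic radius R = A/P = 5.362/6.093 = 0.8801 m.
From Manning's equation, V = (1/n) R^(2/3) S^(1/2) = (1/0.014) × 0.8801^(2/3) × 0.00038^(1/2) = 1.28 m/s.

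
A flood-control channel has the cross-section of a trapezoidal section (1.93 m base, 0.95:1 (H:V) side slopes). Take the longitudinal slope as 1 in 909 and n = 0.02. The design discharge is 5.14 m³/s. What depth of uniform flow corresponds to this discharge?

Manning's equation rearranged: A R^(2/3) = nQ / (1·√S) = 0.02 × 5.14 / (√0.0011) = 3.099.
Try y = 1.47 m: A R^(2/3) = 4.274 — over.
Try y = 1.24 m: A R^(2/3) = 3.097 — ≈ 3.099.

y_n = 1.24 m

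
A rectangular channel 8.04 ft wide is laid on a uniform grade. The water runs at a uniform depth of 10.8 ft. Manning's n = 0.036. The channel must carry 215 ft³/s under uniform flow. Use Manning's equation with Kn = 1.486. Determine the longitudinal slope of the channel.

Flow area A = b·y = 8.04 × 10.8 = 86.83 ft². Wetted perimeter P = b + 2y = 8.04 + 2×10.8 = 29.64 ft.
Hydraulic radius R = A/P = 86.83/29.64 = 2.93 ft.
From Manning's equation, S = [nQ / (1.486 A R^(2/3))]² = [0.036 × 215 / (1.486 × 86.83 × 2.93^(2/3))]² = 0.000858.

S = 0.000858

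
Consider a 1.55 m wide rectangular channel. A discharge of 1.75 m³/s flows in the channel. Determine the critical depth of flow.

For a rectangular channel, critical depth y_c = (q²/g)^(1/3) where q = Q/b = 1.75/1.55 = 1.129 m²/s.
So y_c = (1.129²/9.81)^(1/3) = 0.507 m.

y_c = 0.507 m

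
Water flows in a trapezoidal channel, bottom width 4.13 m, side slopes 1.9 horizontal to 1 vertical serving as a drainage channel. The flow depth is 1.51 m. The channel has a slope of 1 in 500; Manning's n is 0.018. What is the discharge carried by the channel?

Q = 26.2 m³/s

With bottom width b = 4.13 m and side slope z = 1.9: A = (b + zy)y = (4.13 + 1.9×1.51)×1.51 = 10.57 m²; P = b + 2y√(1+z²) = 4.13 + 2×1.51×2.147 = 10.61 m.
Hydraulic radius R = A/P = 10.57/10.61 = 0.9957 m.
Manning's equation: Q = (1/n) A R^(2/3) S^(1/2) = (1/0.018) × 10.57 × 0.9957^(2/3) × 0.002^(1/2) = 26.2 m³/s.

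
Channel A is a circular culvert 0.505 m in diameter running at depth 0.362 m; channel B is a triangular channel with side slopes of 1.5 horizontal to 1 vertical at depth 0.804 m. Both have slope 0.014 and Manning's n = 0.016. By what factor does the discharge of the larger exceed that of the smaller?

10.7

Channel A: For a circular section of diameter D = 0.505 m at depth y = 0.362 m, the central angle is θ = 2 arccos(1 − 2y/D) = 4.039 rad. Then A = (D²/8)(θ − sin θ) = 0.1537 m² and P = Dθ/2 = 1.02 m. Hydraulic radius R = A/P = 0.1537/1.02 = 0.1507 m. Q_A = (1/0.016)·0.1537·0.1507^(2/3)·√0.014 = 0.3218 m³/s.
Channel B: For a triangular section with side slope z = 1.5: A = zy² = 1.5×0.804² = 0.9696 m²; P = 2y√(1+z²) = 2×0.804×1.803 = 2.899 m. Hydraulic radius R = A/P = 0.9696/2.899 = 0.3345 m. Q_B = (1/0.016)·0.9696·0.3345^(2/3)·√0.014 = 3.455 m³/s.
The larger discharge is 3.455 m³/s and the smaller is 0.3218 m³/s; the ratio is 10.7.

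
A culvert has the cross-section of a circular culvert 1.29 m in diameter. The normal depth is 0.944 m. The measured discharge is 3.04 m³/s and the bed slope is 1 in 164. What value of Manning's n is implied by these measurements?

n = 0.014

For a circular section of diameter D = 1.29 m at depth y = 0.944 m, the central angle is θ = 2 arccos(1 − 2y/D) = 4.106 rad. Then A = (D²/8)(θ − sin θ) = 1.025 m² and P = Dθ/2 = 2.648 m.
Hydraulic radius R = A/P = 1.025/2.648 = 0.387 m.
Rearranging Manning's equation: n = (1/Q) A R^(2/3) S^(1/2) = (1/3.04) × 1.025 × 0.387^(2/3) × √0.006098 = 0.014.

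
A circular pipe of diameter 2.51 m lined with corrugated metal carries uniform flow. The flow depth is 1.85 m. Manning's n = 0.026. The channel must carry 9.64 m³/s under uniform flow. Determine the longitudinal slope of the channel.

For a circular section of diameter D = 2.51 m at depth y = 1.85 m, the central angle is θ = 2 arccos(1 − 2y/D) = 4.129 rad. Then A = (D²/8)(θ − sin θ) = 3.909 m² and P = Dθ/2 = 5.183 m.
Hydraulic radius R = A/P = 3.909/5.183 = 0.7544 m.
From Manning's equation, S = [nQ / (1 A R^(2/3))]² = [0.026 × 9.64 / (1 × 3.909 × 0.7544^(2/3))]² = 0.00599.

S = 0.00599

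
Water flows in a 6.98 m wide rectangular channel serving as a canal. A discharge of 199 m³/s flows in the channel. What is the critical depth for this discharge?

For a rectangular channel, critical depth y_c = (q²/g)^(1/3) where q = Q/b = 199/6.98 = 28.51 m²/s.
So y_c = (28.51²/9.81)^(1/3) = 4.36 m.

y_c = 4.36 m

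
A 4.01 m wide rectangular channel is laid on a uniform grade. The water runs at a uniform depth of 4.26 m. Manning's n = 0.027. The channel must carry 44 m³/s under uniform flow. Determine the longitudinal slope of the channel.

Flow area A = b·y = 4.01 × 4.26 = 17.08 m². Wetted perimeter P = b + 2y = 4.01 + 2×4.26 = 12.53 m.
Hydraulic radius R = A/P = 17.08/12.53 = 1.363 m.
From Manning's equation, S = [nQ / (1 A R^(2/3))]² = [0.027 × 44 / (1 × 17.08 × 1.363^(2/3))]² = 0.0032.

S = 0.0032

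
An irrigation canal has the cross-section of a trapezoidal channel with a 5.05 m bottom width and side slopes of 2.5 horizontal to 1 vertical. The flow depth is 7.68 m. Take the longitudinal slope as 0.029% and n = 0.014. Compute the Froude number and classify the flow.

subcritical

With bottom width b = 5.05 m and side slope z = 2.5: A = (b + zy)y = (5.05 + 2.5×7.68)×7.68 = 186.2 m²; P = b + 2y√(1+z²) = 5.05 + 2×7.68×2.693 = 46.41 m.
Hydraulic radius R = A/P = 186.2/46.41 = 4.013 m.
V = (1/n) R^(2/3) √S = (1/0.014) × 4.013^(2/3) × √0.00029 = 3.072 m/s. Hydraulic depth D_h = A/T = 186.2/43.45 = 4.286 m.
Froude number Fr = V/√(g·D_h) = 3.072/√(9.81×4.286) = 0.474, which is less than 1, so the flow is subcritical.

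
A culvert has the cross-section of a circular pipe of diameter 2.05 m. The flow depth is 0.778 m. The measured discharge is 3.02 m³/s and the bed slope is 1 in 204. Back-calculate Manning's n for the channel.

For a circular section of diameter D = 2.05 m at depth y = 0.778 m, the central angle is θ = 2 arccos(1 − 2y/D) = 2.655 rad. Then A = (D²/8)(θ − sin θ) = 1.149 m² and P = Dθ/2 = 2.721 m.
Hydraulic radius R = A/P = 1.149/2.721 = 0.4222 m.
Rearranging Manning's equation: n = (1/Q) A R^(2/3) S^(1/2) = (1/3.02) × 1.149 × 0.4222^(2/3) × √0.004902 = 0.015.

n = 0.015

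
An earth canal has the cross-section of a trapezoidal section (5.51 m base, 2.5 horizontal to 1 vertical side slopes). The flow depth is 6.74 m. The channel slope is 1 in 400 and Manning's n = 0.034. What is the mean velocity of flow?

V = 3.46 m/s

With bottom width b = 5.51 m and side slope z = 2.5: A = (b + zy)y = (5.51 + 2.5×6.74)×6.74 = 150.7 m²; P = b + 2y√(1+z²) = 5.51 + 2×6.74×2.693 = 41.81 m.
Hydraulic radius R = A/P = 150.7/41.81 = 3.605 m.
From Manning's equation, V = (1/n) R^(2/3) S^(1/2) = (1/0.034) × 3.605^(2/3) × 0.0025^(1/2) = 3.46 m/s.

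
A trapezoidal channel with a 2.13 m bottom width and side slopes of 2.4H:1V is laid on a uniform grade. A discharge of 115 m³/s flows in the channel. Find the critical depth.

y_c = 3.01 m

At critical depth, Q² T / (g A³) = 1, i.e. A³/T = Q²/g = 115²/9.81 = 1348.
At y = 3.38 m: A³/T = 2260 — over.
At y = 2.28 m: A³/T = 398.3 — short.
At y = 3.01 m: A³/T = 1346 — matches.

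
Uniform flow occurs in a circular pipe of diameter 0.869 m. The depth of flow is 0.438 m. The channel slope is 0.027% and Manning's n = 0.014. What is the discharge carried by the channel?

Q = 0.128 m³/s

For a circular section of diameter D = 0.869 m at depth y = 0.438 m, the central angle is θ = 2 arccos(1 − 2y/D) = 3.158 rad. Then A = (D²/8)(θ − sin θ) = 0.2996 m² and P = Dθ/2 = 1.372 m.
Hydraulic radius R = A/P = 0.2996/1.372 = 0.2184 m.
Manning's equation: Q = (1/n) A R^(2/3) S^(1/2) = (1/0.014) × 0.2996 × 0.2184^(2/3) × 0.00027^(1/2) = 0.128 m³/s.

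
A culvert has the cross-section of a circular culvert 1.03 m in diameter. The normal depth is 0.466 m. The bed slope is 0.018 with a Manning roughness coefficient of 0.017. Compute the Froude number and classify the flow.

supercritical

For a circular section of diameter D = 1.03 m at depth y = 0.466 m, the central angle is θ = 2 arccos(1 − 2y/D) = 2.951 rad. Then A = (D²/8)(θ − sin θ) = 0.3662 m² and P = Dθ/2 = 1.52 m.
Hydraulic radius R = A/P = 0.3662/1.52 = 0.241 m.
V = (1/n) R^(2/3) √S = (1/0.017) × 0.241^(2/3) × √0.018 = 3.056 m/s. Hydraulic depth D_h = A/T = 0.3662/1.025 = 0.3572 m.
Froude number Fr = V/√(g·D_h) = 3.056/√(9.81×0.3572) = 1.63, which is greater than 1, so the flow is supercritical.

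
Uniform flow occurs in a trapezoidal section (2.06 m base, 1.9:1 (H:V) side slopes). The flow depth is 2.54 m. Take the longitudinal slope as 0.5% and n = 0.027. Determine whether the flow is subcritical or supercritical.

subcritical

With bottom width b = 2.06 m and side slope z = 1.9: A = (b + zy)y = (2.06 + 1.9×2.54)×2.54 = 17.49 m²; P = b + 2y√(1+z²) = 2.06 + 2×2.54×2.147 = 12.97 m.
Hydraulic radius R = A/P = 17.49/12.97 = 1.349 m.
V = (1/n) R^(2/3) √S = (1/0.027) × 1.349^(2/3) × √0.005 = 3.197 m/s. Hydraulic depth D_h = A/T = 17.49/11.71 = 1.493 m.
Froude number Fr = V/√(g·D_h) = 3.197/√(9.81×1.493) = 0.835, which is less than 1, so the flow is subcritical.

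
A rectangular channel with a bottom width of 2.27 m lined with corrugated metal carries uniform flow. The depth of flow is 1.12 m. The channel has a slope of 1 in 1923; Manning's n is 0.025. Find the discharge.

Q = 1.58 m³/s

Flow area A = b·y = 2.27 × 1.12 = 2.542 m². Wetted perimeter P = b + 2y = 2.27 + 2×1.12 = 4.51 m.
Hydraulic radius R = A/P = 2.542/4.51 = 0.5637 m.
Manning's equation: Q = (1/n) A R^(2/3) S^(1/2) = (1/0.025) × 2.542 × 0.5637^(2/3) × 0.00052^(1/2) = 1.58 m³/s.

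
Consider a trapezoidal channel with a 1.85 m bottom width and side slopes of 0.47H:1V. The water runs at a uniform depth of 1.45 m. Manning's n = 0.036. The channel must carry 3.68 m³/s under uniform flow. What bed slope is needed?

With bottom width b = 1.85 m and side slope z = 0.47: A = (b + zy)y = (1.85 + 0.47×1.45)×1.45 = 3.671 m²; P = b + 2y√(1+z²) = 1.85 + 2×1.45×1.105 = 5.054 m.
Hydraulic radius R = A/P = 3.671/5.054 = 0.7262 m.
From Manning's equation, S = [nQ / (1 A R^(2/3))]² = [0.036 × 3.68 / (1 × 3.671 × 0.7262^(2/3))]² = 0.002.

S = 0.002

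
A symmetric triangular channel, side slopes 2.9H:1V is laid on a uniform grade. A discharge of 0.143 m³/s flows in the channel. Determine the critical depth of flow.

y_c = 0.218 m

At critical depth, Q² T / (g A³) = 1, i.e. A³/T = Q²/g = 0.143²/9.81 = 0.002085.
At y = 0.161 m: A³/T = 0.0004549 — short.
At y = 0.274 m: A³/T = 0.006494 — over.
At y = 0.218 m: A³/T = 0.00207 — ≈ 0.002085.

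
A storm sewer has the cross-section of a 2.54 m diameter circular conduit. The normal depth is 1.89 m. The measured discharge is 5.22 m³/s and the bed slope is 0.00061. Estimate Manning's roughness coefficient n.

n = 0.016

For a circular section of diameter D = 2.54 m at depth y = 1.89 m, the central angle is θ = 2 arccos(1 − 2y/D) = 4.162 rad. Then A = (D²/8)(θ − sin θ) = 4.043 m² and P = Dθ/2 = 5.285 m.
Hydraulic radius R = A/P = 4.043/5.285 = 0.765 m.
Rearranging Manning's equation: n = (1/Q) A R^(2/3) S^(1/2) = (1/5.22) × 4.043 × 0.765^(2/3) × √0.00061 = 0.016.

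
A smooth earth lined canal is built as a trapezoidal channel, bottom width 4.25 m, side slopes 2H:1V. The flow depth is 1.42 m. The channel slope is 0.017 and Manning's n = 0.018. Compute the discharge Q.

With bottom width b = 4.25 m and side slope z = 2: A = (b + zy)y = (4.25 + 2×1.42)×1.42 = 10.07 m²; P = b + 2y√(1+z²) = 4.25 + 2×1.42×2.236 = 10.6 m.
Hydraulic radius R = A/P = 10.07/10.6 = 0.9498 m.
Manning's equation: Q = (1/n) A R^(2/3) S^(1/2) = (1/0.018) × 10.07 × 0.9498^(2/3) × 0.017^(1/2) = 70.5 m³/s.

Q = 70.5 m³/s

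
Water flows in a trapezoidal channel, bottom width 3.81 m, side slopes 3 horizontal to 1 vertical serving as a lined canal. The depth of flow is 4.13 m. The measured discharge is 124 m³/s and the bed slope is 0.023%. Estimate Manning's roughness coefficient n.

n = 0.014

With bottom width b = 3.81 m and side slope z = 3: A = (b + zy)y = (3.81 + 3×4.13)×4.13 = 66.91 m²; P = b + 2y√(1+z²) = 3.81 + 2×4.13×3.162 = 29.93 m.
Hydraulic radius R = A/P = 66.91/29.93 = 2.235 m.
Rearranging Manning's equation: n = (1/Q) A R^(2/3) S^(1/2) = (1/124) × 66.91 × 2.235^(2/3) × √0.00023 = 0.014.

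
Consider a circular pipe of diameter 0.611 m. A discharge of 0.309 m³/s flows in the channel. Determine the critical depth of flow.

y_c = 0.361 m

At critical depth, Q² T / (g A³) = 1, i.e. A³/T = Q²/g = 0.309²/9.81 = 0.009733.
Try y = 0.274 m: A³/T = 0.003402 — too small.
Try y = 0.394 m: A³/T = 0.01366 — too large.
Try y = 0.361 m: A³/T = 0.009759 — close enough.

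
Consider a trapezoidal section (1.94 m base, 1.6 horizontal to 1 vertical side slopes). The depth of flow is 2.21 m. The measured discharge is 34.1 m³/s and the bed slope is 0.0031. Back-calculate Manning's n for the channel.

With bottom width b = 1.94 m and side slope z = 1.6: A = (b + zy)y = (1.94 + 1.6×2.21)×2.21 = 12.1 m²; P = b + 2y√(1+z²) = 1.94 + 2×2.21×1.887 = 10.28 m.
Hydraulic radius R = A/P = 12.1/10.28 = 1.177 m.
Rearranging Manning's equation: n = (1/Q) A R^(2/3) S^(1/2) = (1/34.1) × 12.1 × 1.177^(2/3) × √0.0031 = 0.022.

n = 0.022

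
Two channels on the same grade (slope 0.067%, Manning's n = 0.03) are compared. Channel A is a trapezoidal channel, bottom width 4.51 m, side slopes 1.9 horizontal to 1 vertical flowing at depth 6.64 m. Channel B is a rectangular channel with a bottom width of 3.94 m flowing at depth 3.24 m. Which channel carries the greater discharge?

channel A

Channel A: With bottom width b = 4.51 m and side slope z = 1.9: A = (b + zy)y = (4.51 + 1.9×6.64)×6.64 = 113.7 m²; P = b + 2y√(1+z²) = 4.51 + 2×6.64×2.147 = 33.02 m. Hydraulic radius R = A/P = 113.7/33.02 = 3.444 m. Q_A = (1/0.03)·113.7·3.444^(2/3)·√0.00067 = 223.7 m³/s.
Channel B: Flow area A = b·y = 3.94 × 3.24 = 12.77 m². Wetted perimeter P = b + 2y = 3.94 + 2×3.24 = 10.42 m. Hydraulic radius R = A/P = 12.77/10.42 = 1.225 m. Q_B = (1/0.03)·12.77·1.225^(2/3)·√0.00067 = 12.61 m³/s.
Q_A = 223.7 m³/s vs Q_B = 12.61 m³/s, so channel A carries more.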